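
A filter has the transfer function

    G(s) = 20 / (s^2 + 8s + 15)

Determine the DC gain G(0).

Set s = 0: G(0) = (20) / (15) = 4/3.

G(0) = 4/3 ≈ 1.333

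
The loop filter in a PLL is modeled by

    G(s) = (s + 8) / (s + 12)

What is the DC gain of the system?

G(0) = 2/3 ≈ 0.6667

Set s = 0: G(0) = (8) / (12) = 2/3.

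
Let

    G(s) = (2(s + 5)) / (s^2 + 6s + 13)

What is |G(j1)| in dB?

|G(j1)|_dB ≈ -2.38 dB

Substitute s = j1: numerator = 10 + j2, denominator = 12 + j6.
|G(j1)| = |10 + j2| / |12 + j6| = 10.198 / 13.416 ≈ 0.7601.
In decibels: 20·log₁₀(0.7601) ≈ -2.38 dB.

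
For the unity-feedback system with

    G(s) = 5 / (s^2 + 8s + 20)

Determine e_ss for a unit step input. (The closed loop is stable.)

e_ss = 0.8000

G(s) has no poles at the origin.
This is a Type 0 system. Kp = lim_{s→0} G(s) = 5/20 = 1/4.
e_ss = 1/(1 + Kp) = 1/(1 + 1/4) = 4/5 ≈ 0.8000.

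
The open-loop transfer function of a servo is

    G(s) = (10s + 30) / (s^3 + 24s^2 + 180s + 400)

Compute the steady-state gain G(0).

G(0) = 3/40 ≈ 0.07500

Set s = 0: G(0) = (30) / (400) = 3/40.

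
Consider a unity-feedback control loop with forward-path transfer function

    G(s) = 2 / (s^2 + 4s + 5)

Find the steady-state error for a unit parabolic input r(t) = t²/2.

G(s) has no poles at the origin.
This is a Type 0 system; Ka = lim_{s→0} s^2·G(s) = 0, so the steady-state error for a parabola input is infinite.

e_ss = ∞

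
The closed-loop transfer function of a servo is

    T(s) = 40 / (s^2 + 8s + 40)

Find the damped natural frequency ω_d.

Comparing s^2 + 8s + 40 to s^2 + 2ζωₙs + ωₙ²: ωₙ = √40 ≈ 6.325 rad/s and ζ = 8/(2·√40) ≈ 0.6325.
ζωₙ = 8/2 = 4, so ω_d = ωₙ√(1−ζ²) = √(ωₙ² − (ζωₙ)²) = √(40 − 4²) = √24 ≈ 4.899 rad/s.

ω_d ≈ 4.899 rad/s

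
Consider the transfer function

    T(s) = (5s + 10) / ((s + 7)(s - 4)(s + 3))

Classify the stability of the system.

The poles can be read from the denominator factors: s = -7, 4, -3.
Since the pole(s) at s = 4 lie in the right half-plane, the system is unstable.

unstable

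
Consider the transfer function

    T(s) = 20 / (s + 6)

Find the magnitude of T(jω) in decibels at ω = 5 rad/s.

|T(j5)|_dB ≈ 8.17 dB

Substitute s = j5: numerator = 20, denominator = 6 + j5.
|T(j5)| = |20| / |6 + j5| = 20 / 7.8102 ≈ 2.561.
In decibels: 20·log₁₀(2.561) ≈ 8.17 dB.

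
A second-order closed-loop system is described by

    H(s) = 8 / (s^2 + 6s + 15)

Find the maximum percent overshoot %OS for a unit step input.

%OS ≈ 2.13%

Comparing s^2 + 6s + 15 to s^2 + 2ζωₙs + ωₙ²: ωₙ = √15 ≈ 3.873 rad/s and ζ = 6/(2·√15) ≈ 0.7746.
%OS = 100·exp(−πζ/√(1−ζ²)) = 100·exp(−π·0.7746/√(1−0.7746²)) ≈ 2.13%.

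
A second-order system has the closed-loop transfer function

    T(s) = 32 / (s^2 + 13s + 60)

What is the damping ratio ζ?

ζ ≈ 0.8391

Compare the denominator to the standard form s^2 + 2ζωₙs + ωₙ².
ωₙ² = 60, so ωₙ = √60 ≈ 7.746 rad/s.
2ζωₙ = 13, so ζ = 13/(2·√60) ≈ 0.8391.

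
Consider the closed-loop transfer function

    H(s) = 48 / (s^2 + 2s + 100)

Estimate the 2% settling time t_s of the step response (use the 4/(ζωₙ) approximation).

t_s ≈ 4 s

Comparing s^2 + 2s + 100 to s^2 + 2ζωₙs + ωₙ²: ωₙ = 10 rad/s and ζ = 2/(2·10) = 0.1.
ζωₙ = 2/2 = 1, so t_s ≈ 4/(ζωₙ) = 4/1 = 4 s.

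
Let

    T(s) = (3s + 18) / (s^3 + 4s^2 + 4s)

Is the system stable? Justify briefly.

marginally stable

The denominator s^3 + 4s^2 + 4s factors as s(s + 2)^2, giving poles at s = 0, -2, -2.
Since the simple pole(s) at s = 0 lie on the jω-axis with none in the right half-plane, the system is marginally stable.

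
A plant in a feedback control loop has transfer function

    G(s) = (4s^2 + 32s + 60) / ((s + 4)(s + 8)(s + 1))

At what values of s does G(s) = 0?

Set the numerator to zero: 4s^2 + 32s + 60 = 0, i.e. 4·(s^2 + 8s + 15) = 0.
Factoring: (s + 5)(s + 3) = 0.

s = -5, -3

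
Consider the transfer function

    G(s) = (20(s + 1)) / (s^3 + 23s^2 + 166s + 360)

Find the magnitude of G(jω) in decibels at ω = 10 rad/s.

|G(j10)|_dB ≈ -20.2 dB

Substitute s = j10: numerator = 20 + j200, denominator = -1940 + j660.
|G(j10)| = |20 + j200| / |-1940 + j660| = 201.00 / 2049.2 ≈ 0.09809.
In decibels: 20·log₁₀(0.09809) ≈ -20.2 dB.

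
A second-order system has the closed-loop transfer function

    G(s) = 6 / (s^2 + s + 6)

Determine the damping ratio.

Compare the denominator to the standard form s^2 + 2ζωₙs + ωₙ².
ωₙ² = 6, so ωₙ = √6 ≈ 2.449 rad/s.
2ζωₙ = 1, so ζ = 1/(2·√6) ≈ 0.2041.

ζ ≈ 0.2041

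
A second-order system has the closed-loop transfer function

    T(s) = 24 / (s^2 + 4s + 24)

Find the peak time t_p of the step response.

t_p ≈ 0.7025 s

Comparing s^2 + 4s + 24 to s^2 + 2ζωₙs + ωₙ²: ωₙ = √24 ≈ 4.899 rad/s and ζ = 4/(2·√24) ≈ 0.4082.
ζωₙ = 4/2 = 2, so ω_d = ωₙ√(1−ζ²) = √(ωₙ² − (ζωₙ)²) = √(24 − 2²) = √20 ≈ 4.472 rad/s.
t_p = π/ω_d = π/4.472 ≈ 0.7025 s.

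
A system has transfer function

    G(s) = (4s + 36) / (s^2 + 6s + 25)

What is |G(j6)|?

|G(j6)| ≈ 1.149

Substitute s = j6: numerator = 36 + j24, denominator = -11 + j36.
|G(j6)| = |36 + j24| / |-11 + j36| = 43.267 / 37.643 ≈ 1.149.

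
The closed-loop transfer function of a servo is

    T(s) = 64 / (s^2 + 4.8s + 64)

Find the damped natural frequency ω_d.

ω_d ≈ 7.632 rad/s

Comparing s^2 + 4.8s + 64 to s^2 + 2ζωₙs + ωₙ²: ωₙ = 8 rad/s and ζ = 4.8/(2·8) = 0.3.
ζωₙ = 4.8/2 = 2.4, so ω_d = ωₙ√(1−ζ²) = √(ωₙ² − (ζωₙ)²) = √(64 − 2.4²) = √58.24 ≈ 7.632 rad/s.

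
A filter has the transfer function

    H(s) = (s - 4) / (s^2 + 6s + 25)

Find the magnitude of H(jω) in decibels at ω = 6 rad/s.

|H(j6)|_dB ≈ -14.4 dB

Substitute s = j6: numerator = -4 + j6, denominator = -11 + j36.
|H(j6)| = |-4 + j6| / |-11 + j36| = 7.2111 / 37.643 ≈ 0.1916.
In decibels: 20·log₁₀(0.1916) ≈ -14.4 dB.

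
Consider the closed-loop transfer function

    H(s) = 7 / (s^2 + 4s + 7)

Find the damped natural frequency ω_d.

Comparing s^2 + 4s + 7 to s^2 + 2ζωₙs + ωₙ²: ωₙ = √7 ≈ 2.646 rad/s and ζ = 4/(2·√7) ≈ 0.7559.
ζωₙ = 4/2 = 2, so ω_d = ωₙ√(1−ζ²) = √(ωₙ² − (ζωₙ)²) = √(7 − 2²) = √3 ≈ 1.732 rad/s.

ω_d ≈ 1.732 rad/s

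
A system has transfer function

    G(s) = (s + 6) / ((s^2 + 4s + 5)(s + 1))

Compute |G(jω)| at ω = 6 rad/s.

Substitute s = j6: numerator = 6 + j6, denominator = -175 - j162.
|G(j6)| = |6 + j6| / |-175 - j162| = 8.4853 / 238.47 ≈ 0.03558.

|G(j6)| ≈ 0.03558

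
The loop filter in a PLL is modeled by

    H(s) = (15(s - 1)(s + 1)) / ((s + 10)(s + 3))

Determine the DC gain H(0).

H(0) = -1/2 ≈ -0.5000

At s = 0 each factor (s + a) contributes a and each (s^2 + bs + c) contributes c.
H(0) = 15·(-1) · (1) / ((10) · (3)) = -15/30 = -1/2.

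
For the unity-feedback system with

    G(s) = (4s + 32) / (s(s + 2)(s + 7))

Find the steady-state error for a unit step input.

e_ss = 0

G(s) has one pole at the origin.
This is a Type 1 system; for a step input the steady-state error is zero.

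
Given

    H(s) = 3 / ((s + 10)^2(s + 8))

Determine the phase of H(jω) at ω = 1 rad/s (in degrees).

At s = j1: numerator = 3, denominator = 772 + j259.
∠H = ∠num − ∠den = 0° − (18.546°) = -18.55°.

∠H(j1) ≈ -18.55°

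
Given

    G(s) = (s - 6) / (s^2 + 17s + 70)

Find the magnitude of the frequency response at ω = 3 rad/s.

|G(j3)| ≈ 0.08437

Substitute s = j3: numerator = -6 + j3, denominator = 61 + j51.
|G(j3)| = |-6 + j3| / |61 + j51| = 6.7082 / 79.511 ≈ 0.08437.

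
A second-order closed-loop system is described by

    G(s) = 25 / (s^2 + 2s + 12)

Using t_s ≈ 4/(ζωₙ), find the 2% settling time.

Comparing s^2 + 2s + 12 to s^2 + 2ζωₙs + ωₙ²: ωₙ = √12 ≈ 3.464 rad/s and ζ = 2/(2·√12) ≈ 0.2887.
ζωₙ = 2/2 = 1, so t_s ≈ 4/(ζωₙ) = 4/1 = 4 s.

t_s ≈ 4 s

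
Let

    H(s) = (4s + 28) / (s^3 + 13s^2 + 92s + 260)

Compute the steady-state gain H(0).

Set s = 0: H(0) = (28) / (260) = 7/65.

H(0) = 7/65 ≈ 0.1077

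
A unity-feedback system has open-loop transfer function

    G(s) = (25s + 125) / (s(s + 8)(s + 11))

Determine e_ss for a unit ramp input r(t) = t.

e_ss = 0.7040

G(s) has one pole at the origin.
This is a Type 1 system. Kv = lim_{s→0} s·G(s) = 125/88.
e_ss = 1/Kv = 1/(125/88) = 88/125 ≈ 0.7040.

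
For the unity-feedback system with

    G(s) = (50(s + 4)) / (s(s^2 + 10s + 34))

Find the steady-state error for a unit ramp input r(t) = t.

e_ss = 0.1700

G(s) has one pole at the origin.
This is a Type 1 system. Kv = lim_{s→0} s·G(s) = 200/34 = 100/17.
e_ss = 1/Kv = 1/(100/17) = 17/100 ≈ 0.1700.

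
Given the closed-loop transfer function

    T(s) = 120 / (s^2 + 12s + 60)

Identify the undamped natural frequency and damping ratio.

ωₙ ≈ 7.746 rad/s, ζ ≈ 0.7746

Compare the denominator to the standard form s^2 + 2ζωₙs + ωₙ².
ωₙ² = 60, so ωₙ = √60 ≈ 7.746 rad/s.
2ζωₙ = 12, so ζ = 12/(2·√60) ≈ 0.7746.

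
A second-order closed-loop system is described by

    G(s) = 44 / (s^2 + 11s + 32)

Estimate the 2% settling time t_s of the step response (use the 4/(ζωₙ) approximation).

t_s ≈ 0.7273 s

Comparing s^2 + 11s + 32 to s^2 + 2ζωₙs + ωₙ²: ωₙ = √32 ≈ 5.657 rad/s and ζ = 11/(2·√32) ≈ 0.9723.
ζωₙ = 11/2 = 5.5, so t_s ≈ 4/(ζωₙ) = 4/5.5 ≈ 0.7273 s.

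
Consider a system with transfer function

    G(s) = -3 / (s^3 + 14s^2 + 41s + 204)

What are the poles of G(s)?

s = -12, -1 ± 4j

The poles are the roots of the denominator s^3 + 14s^2 + 41s + 204 = 0.
Trying s = -12: the polynomial evaluates to 0, so (s + 12) is a factor.
Dividing out leaves s^2 + 2s + 17 = 0.
The quadratic formula then gives s = -1 ± 4j.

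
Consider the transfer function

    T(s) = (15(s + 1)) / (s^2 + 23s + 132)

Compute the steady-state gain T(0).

Set s = 0: T(0) = (15) / (132) = 5/44.

T(0) = 5/44 ≈ 0.1136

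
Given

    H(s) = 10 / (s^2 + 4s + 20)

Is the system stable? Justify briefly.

stable

The denominator s^2 + 4s + 20 factors as (s^2 + 4s + 20), giving poles at s = -2 + 4j, -2 - 4j.
Since all poles lie strictly in the left half-plane, the system is stable.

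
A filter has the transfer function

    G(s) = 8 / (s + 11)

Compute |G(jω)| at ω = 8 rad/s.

|G(j8)| ≈ 0.5882

Substitute s = j8: numerator = 8, denominator = 11 + j8.
|G(j8)| = |8| / |11 + j8| = 8 / 13.601 ≈ 0.5882.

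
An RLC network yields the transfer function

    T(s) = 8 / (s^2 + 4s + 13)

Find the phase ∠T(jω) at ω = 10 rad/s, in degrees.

At s = j10: numerator = 8, denominator = -87 + j40.
∠T = ∠num − ∠den = 0° − (155.31°) = -155.3°.

∠T(j10) ≈ -155.3°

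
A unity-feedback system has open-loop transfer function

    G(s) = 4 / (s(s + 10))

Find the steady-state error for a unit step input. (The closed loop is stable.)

e_ss = 0

G(s) has one pole at the origin.
This is a Type 1 system; for a step input the steady-state error is zero.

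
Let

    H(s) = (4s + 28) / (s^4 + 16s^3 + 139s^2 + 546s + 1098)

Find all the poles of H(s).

The poles are the roots of the denominator s^4 + 16s^3 + 139s^2 + 546s + 1098 = 0.
No real roots exist; factor into two real quadratics: (s^2 + 10s + 61)(s^2 + 6s + 18) = 0.
Each quadratic gives a conjugate pair via the quadratic formula.

s = -5 + 6j, -5 - 6j, -3 + 3j, -3 - 3j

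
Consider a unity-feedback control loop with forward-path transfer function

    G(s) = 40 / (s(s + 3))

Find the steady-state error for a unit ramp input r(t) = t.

G(s) has one pole at the origin.
This is a Type 1 system. Kv = lim_{s→0} s·G(s) = 40/3.
e_ss = 1/Kv = 1/(40/3) = 3/40 ≈ 0.07500.

e_ss = 0.07500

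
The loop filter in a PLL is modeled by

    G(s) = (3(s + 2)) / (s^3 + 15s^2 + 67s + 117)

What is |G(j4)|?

Substitute s = j4: numerator = 6 + j12, denominator = -123 + j204.
|G(j4)| = |6 + j12| / |-123 + j204| = 13.416 / 238.21 ≈ 0.05632.

|G(j4)| ≈ 0.05632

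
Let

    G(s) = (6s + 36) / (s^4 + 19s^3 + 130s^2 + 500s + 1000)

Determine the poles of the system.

s = -2 + 4j, -2 - 4j, -10, -5

The poles are the roots of the denominator s^4 + 19s^3 + 130s^2 + 500s + 1000 = 0.
Trying s = -10: the polynomial evaluates to 0, so (s + 10) is a factor.
Dividing out leaves s^3 + 9s^2 + 40s + 100 = 0.
This factors further as (s^2 + 4s + 20)(s + 5) = 0.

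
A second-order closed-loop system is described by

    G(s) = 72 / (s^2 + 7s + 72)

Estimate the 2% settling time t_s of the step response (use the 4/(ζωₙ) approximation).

Comparing s^2 + 7s + 72 to s^2 + 2ζωₙs + ωₙ²: ωₙ = √72 ≈ 8.485 rad/s and ζ = 7/(2·√72) ≈ 0.4125.
ζωₙ = 7/2 = 3.5, so t_s ≈ 4/(ζωₙ) = 4/3.5 ≈ 1.143 s.

t_s ≈ 1.143 s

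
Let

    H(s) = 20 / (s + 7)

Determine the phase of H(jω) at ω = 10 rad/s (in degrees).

∠H(j10) ≈ -55.01°

At s = j10: numerator = 20, denominator = 7 + j10.
∠H = ∠num − ∠den = 0° − (55.008°) = -55.01°.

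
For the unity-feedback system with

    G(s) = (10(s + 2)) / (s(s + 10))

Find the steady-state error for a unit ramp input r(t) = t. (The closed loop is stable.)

G(s) has one pole at the origin.
This is a Type 1 system. Kv = lim_{s→0} s·G(s) = 20/10 = 2.
e_ss = 1/Kv = 1/(2) = 1/2 ≈ 0.5000.

e_ss = 0.5000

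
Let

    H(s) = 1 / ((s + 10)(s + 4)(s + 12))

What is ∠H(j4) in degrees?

At s = j4: numerator = 1, denominator = 64 + j768.
∠H = ∠num − ∠den = 0° − (85.236°) = -85.24°.

∠H(j4) ≈ -85.24°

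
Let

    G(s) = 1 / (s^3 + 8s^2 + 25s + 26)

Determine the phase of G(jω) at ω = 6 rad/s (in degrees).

∠G(j6) ≈ 165.9°

At s = j6: numerator = 1, denominator = -262 - j66.
∠G = ∠num − ∠den = 0° − (-165.86°) = 165.9°.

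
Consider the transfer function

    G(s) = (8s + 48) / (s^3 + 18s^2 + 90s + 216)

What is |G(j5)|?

|G(j5)| ≈ 0.1560

Substitute s = j5: numerator = 48 + j40, denominator = -234 + j325.
|G(j5)| = |48 + j40| / |-234 + j325| = 62.482 / 400.48 ≈ 0.1560.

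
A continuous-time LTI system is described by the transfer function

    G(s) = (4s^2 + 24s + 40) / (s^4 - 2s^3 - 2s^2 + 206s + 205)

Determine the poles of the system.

The poles are the roots of the denominator s^4 - 2s^3 - 2s^2 + 206s + 205 = 0.
Trying s = -1: the polynomial evaluates to 0, so (s + 1) is a factor.
Dividing out leaves s^3 - 3s^2 + s + 205 = 0.
This factors further as (s^2 - 8s + 41)(s + 5) = 0.

s = 4 ± 5j, -1, -5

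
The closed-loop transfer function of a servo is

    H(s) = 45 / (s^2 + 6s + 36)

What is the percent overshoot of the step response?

%OS ≈ 16.3%

Comparing s^2 + 6s + 36 to s^2 + 2ζωₙs + ωₙ²: ωₙ = 6 rad/s and ζ = 6/(2·6) = 0.5.
%OS = 100·exp(−πζ/√(1−ζ²)) = 100·exp(−π·0.5/√(1−0.5²)) ≈ 16.3%.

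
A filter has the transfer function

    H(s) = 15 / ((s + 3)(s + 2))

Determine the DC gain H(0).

H(0) = 5/2 ≈ 2.500

Set s = 0: H(0) = (15) / (6) = 5/2.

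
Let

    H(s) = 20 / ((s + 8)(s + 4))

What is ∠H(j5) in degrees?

∠H(j5) ≈ -83.35°

At s = j5: numerator = 20, denominator = 7 + j60.
∠H = ∠num − ∠den = 0° − (83.346°) = -83.35°.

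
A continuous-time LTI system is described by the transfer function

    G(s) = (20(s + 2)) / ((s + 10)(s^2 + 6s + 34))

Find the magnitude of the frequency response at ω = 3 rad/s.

Substitute s = j3: numerator = 40 + j60, denominator = 196 + j255.
|G(j3)| = |40 + j60| / |196 + j255| = 72.111 / 321.62 ≈ 0.2242.

|G(j3)| ≈ 0.2242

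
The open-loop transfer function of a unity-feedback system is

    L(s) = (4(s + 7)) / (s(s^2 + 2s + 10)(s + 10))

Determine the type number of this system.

Type 1

The denominator has 1 factor of s at the origin (free integrator), so this is a Type 1 system.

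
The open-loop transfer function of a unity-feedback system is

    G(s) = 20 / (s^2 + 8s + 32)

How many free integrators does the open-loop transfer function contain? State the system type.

Type 0

The denominator has no factor of s at the origin — no free integrator — so this is a Type 0 system.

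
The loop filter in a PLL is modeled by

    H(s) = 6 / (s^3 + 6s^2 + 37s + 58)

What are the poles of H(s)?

s = -2 + 5j, -2 - 5j, -2

The poles are the roots of the denominator s^3 + 6s^2 + 37s + 58 = 0.
Trying s = -2: the polynomial evaluates to 0, so (s + 2) is a factor.
Dividing out leaves s^2 + 4s + 29 = 0.
The quadratic formula then gives s = -2 ± 5j.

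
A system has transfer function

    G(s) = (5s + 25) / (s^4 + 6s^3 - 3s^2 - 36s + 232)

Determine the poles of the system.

s = 2 + 2j, 2 - 2j, -5 + 2j, -5 - 2j

The poles are the roots of the denominator s^4 + 6s^3 - 3s^2 - 36s + 232 = 0.
No real roots exist; factor into two real quadratics: (s^2 - 4s + 8)(s^2 + 10s + 29) = 0.
Each quadratic gives a conjugate pair via the quadratic formula.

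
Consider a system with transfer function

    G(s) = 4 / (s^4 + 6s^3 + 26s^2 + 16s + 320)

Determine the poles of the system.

s = 1 + 3j, 1 - 3j, -4 + 4j, -4 - 4j

The poles are the roots of the denominator s^4 + 6s^3 + 26s^2 + 16s + 320 = 0.
No real roots exist; factor into two real quadratics: (s^2 - 2s + 10)(s^2 + 8s + 32) = 0.
Each quadratic gives a conjugate pair via the quadratic formula.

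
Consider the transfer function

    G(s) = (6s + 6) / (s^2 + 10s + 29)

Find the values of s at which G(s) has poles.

The poles are the roots of the denominator s^2 + 10s + 29 = 0.
Using the quadratic formula: s = (-10 ± √(-16))/2 = -5 ± 2j.

s = -5 ± 2j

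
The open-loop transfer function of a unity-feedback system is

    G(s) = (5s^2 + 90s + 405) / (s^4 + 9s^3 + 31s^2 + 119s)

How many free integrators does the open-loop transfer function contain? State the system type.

Type 1

Factor s from the denominator: s^4 + 9s^3 + 31s^2 + 119s = s·(s^3 + 9s^2 + 31s + 119).
There is 1 pole at the origin, so the system is Type 1.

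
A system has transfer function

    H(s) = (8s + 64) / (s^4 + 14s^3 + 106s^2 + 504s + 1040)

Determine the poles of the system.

s = -5 + j, -5 - j, -2 + 6j, -2 - 6j

The poles are the roots of the denominator s^4 + 14s^3 + 106s^2 + 504s + 1040 = 0.
No real roots exist; factor into two real quadratics: (s^2 + 10s + 26)(s^2 + 4s + 40) = 0.
Each quadratic gives a conjugate pair via the quadratic formula.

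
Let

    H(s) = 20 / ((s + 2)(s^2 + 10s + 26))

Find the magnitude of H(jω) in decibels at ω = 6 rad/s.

|H(j6)|_dB ≈ -25.7 dB

Substitute s = j6: numerator = 20, denominator = -380 + j60.
|H(j6)| = |20| / |-380 + j60| = 20 / 384.71 ≈ 0.05199.
In decibels: 20·log₁₀(0.05199) ≈ -25.7 dB.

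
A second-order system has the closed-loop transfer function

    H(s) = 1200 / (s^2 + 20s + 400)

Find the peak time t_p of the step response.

Comparing s^2 + 20s + 400 to s^2 + 2ζωₙs + ωₙ²: ωₙ = 20 rad/s and ζ = 20/(2·20) = 0.5.
ζωₙ = 20/2 = 10, so ω_d = ωₙ√(1−ζ²) = √(ωₙ² − (ζωₙ)²) = √(400 − 10²) = √300 ≈ 17.32 rad/s.
t_p = π/ω_d = π/17.32 ≈ 0.1814 s.

t_p ≈ 0.1814 s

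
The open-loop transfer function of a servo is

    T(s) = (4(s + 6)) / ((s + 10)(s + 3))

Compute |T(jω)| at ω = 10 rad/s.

|T(j10)| ≈ 0.3159

Substitute s = j10: numerator = 24 + j40, denominator = -70 + j130.
|T(j10)| = |24 + j40| / |-70 + j130| = 46.648 / 147.65 ≈ 0.3159.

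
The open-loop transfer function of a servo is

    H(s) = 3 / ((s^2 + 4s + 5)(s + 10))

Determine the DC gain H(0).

H(0) = 3/50 ≈ 0.06000

At s = 0 each factor (s + a) contributes a and each (s^2 + bs + c) contributes c.
H(0) = 3·1 / ((5) · (10)) = 3/50 = 3/50.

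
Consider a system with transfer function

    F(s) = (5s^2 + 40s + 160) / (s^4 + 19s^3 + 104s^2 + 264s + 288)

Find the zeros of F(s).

s = -4 + 4j, -4 - 4j

Set the numerator to zero: 5s^2 + 40s + 160 = 0, i.e. 5·(s^2 + 8s + 32) = 0.
Factoring: (s^2 + 8s + 32) = 0.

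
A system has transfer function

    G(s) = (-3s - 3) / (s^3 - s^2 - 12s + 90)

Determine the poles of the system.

s = 3 ± 3j, -5

The poles are the roots of the denominator s^3 - s^2 - 12s + 90 = 0.
Trying s = -5: the polynomial evaluates to 0, so (s + 5) is a factor.
Dividing out leaves s^2 - 6s + 18 = 0.
The quadratic formula then gives s = 3 ± 3j.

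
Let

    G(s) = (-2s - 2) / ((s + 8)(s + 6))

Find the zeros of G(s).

Set the numerator to zero: -2s - 2 = 0, i.e. -2·(s + 1) = 0.
So s = -1.

s = -1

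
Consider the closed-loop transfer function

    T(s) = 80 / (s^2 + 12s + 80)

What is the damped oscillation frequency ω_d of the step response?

Comparing s^2 + 12s + 80 to s^2 + 2ζωₙs + ωₙ²: ωₙ = √80 ≈ 8.944 rad/s and ζ = 12/(2·√80) ≈ 0.6708.
ζωₙ = 12/2 = 6, so ω_d = ωₙ√(1−ζ²) = √(ωₙ² − (ζωₙ)²) = √(80 − 6²) = √44 ≈ 6.633 rad/s.

ω_d ≈ 6.633 rad/s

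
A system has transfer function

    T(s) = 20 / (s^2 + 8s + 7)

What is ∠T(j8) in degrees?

∠T(j8) ≈ -131.7°

At s = j8: numerator = 20, denominator = -57 + j64.
∠T = ∠num − ∠den = 0° − (131.69°) = -131.7°.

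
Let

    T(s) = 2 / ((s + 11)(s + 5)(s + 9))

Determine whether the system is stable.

The poles can be read from the denominator factors: s = -11, -5, -9.
Since all poles lie strictly in the left half-plane, the system is stable.

stable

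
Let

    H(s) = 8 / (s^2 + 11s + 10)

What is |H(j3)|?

Substitute s = j3: numerator = 8, denominator = 1 + j33.
|H(j3)| = |8| / |1 + j33| = 8 / 33.015 ≈ 0.2423.

|H(j3)| ≈ 0.2423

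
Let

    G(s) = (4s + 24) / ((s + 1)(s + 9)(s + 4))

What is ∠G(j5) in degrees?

∠G(j5) ≈ -119.3°

At s = j5: numerator = 24 + j20, denominator = -314 + j120.
∠G = ∠num − ∠den = 39.806° − (159.08°) = -119.3°.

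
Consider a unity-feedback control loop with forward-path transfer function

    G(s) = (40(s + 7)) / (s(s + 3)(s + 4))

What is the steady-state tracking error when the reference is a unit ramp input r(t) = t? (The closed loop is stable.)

e_ss = 0.04286

G(s) has one pole at the origin.
This is a Type 1 system. Kv = lim_{s→0} s·G(s) = 280/12 = 70/3.
e_ss = 1/Kv = 1/(70/3) = 3/70 ≈ 0.04286.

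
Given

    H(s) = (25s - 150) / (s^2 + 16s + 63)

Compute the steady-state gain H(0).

Set s = 0: H(0) = (-150) / (63) = -50/21.

H(0) = -50/21 ≈ -2.381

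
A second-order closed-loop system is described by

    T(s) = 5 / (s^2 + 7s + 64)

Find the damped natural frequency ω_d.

Comparing s^2 + 7s + 64 to s^2 + 2ζωₙs + ωₙ²: ωₙ = 8 rad/s and ζ = 7/(2·8) = 0.4375.
ζωₙ = 7/2 = 3.5, so ω_d = ωₙ√(1−ζ²) = √(ωₙ² − (ζωₙ)²) = √(64 − 3.5²) = √51.75 ≈ 7.194 rad/s.

ω_d ≈ 7.194 rad/s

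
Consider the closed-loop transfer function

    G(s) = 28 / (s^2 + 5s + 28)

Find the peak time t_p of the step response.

Comparing s^2 + 5s + 28 to s^2 + 2ζωₙs + ωₙ²: ωₙ = √28 ≈ 5.292 rad/s and ζ = 5/(2·√28) ≈ 0.4725.
ζωₙ = 5/2 = 2.5, so ω_d = ωₙ√(1−ζ²) = √(ωₙ² − (ζωₙ)²) = √(28 − 2.5²) = √21.75 ≈ 4.664 rad/s.
t_p = π/ω_d = π/4.664 ≈ 0.6736 s.

t_p ≈ 0.6736 s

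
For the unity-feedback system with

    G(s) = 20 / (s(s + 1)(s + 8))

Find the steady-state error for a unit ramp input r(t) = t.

e_ss = 0.4000

G(s) has one pole at the origin.
This is a Type 1 system. Kv = lim_{s→0} s·G(s) = 20/8 = 5/2.
e_ss = 1/Kv = 1/(5/2) = 2/5 ≈ 0.4000.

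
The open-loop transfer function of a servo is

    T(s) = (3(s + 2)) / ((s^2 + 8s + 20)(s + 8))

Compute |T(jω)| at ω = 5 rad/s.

Substitute s = j5: numerator = 6 + j15, denominator = -240 + j295.
|T(j5)| = |6 + j15| / |-240 + j295| = 16.155 / 380.30 ≈ 0.04248.

|T(j5)| ≈ 0.04248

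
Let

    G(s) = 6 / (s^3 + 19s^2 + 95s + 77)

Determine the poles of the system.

s = -7, -1, -11

The poles are the roots of the denominator s^3 + 19s^2 + 95s + 77 = 0.
Trying s = -7: the polynomial evaluates to 0, so (s + 7) is a factor.
Dividing out leaves s^2 + 12s + 11 = 0.
Factoring the quadratic: (s + 1)(s + 11) = 0.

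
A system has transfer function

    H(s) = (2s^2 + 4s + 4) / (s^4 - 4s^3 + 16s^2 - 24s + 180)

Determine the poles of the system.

s = 3 + 3j, 3 - 3j, -1 + 3j, -1 - 3j

The poles are the roots of the denominator s^4 - 4s^3 + 16s^2 - 24s + 180 = 0.
No real roots exist; factor into two real quadratics: (s^2 - 6s + 18)(s^2 + 2s + 10) = 0.
Each quadratic gives a conjugate pair via the quadratic formula.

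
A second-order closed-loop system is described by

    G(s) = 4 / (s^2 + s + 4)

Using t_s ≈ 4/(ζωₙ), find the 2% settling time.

t_s ≈ 8 s

Comparing s^2 + s + 4 to s^2 + 2ζωₙs + ωₙ²: ωₙ = 2 rad/s and ζ = 1/(2·2) = 0.25.
ζωₙ = 1/2 = 0.5, so t_s ≈ 4/(ζωₙ) = 4/0.5 = 8 s.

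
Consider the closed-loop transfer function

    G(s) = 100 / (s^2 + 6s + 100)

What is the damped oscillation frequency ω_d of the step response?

ω_d ≈ 9.539 rad/s

Comparing s^2 + 6s + 100 to s^2 + 2ζωₙs + ωₙ²: ωₙ = 10 rad/s and ζ = 6/(2·10) = 0.3.
ζωₙ = 6/2 = 3, so ω_d = ωₙ√(1−ζ²) = √(ωₙ² − (ζωₙ)²) = √(100 − 3²) = √91 ≈ 9.539 rad/s.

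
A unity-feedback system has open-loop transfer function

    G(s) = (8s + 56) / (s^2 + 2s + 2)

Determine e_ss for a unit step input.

e_ss = 0.03448

G(s) has no poles at the origin.
This is a Type 0 system. Kp = lim_{s→0} G(s) = 56/2 = 28.
e_ss = 1/(1 + Kp) = 1/(1 + 28) = 1/29 ≈ 0.03448.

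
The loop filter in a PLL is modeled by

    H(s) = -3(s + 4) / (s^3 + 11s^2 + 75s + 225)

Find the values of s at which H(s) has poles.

s = -3 ± 6j, -5

The poles are the roots of the denominator s^3 + 11s^2 + 75s + 225 = 0.
Trying s = -5: the polynomial evaluates to 0, so (s + 5) is a factor.
Dividing out leaves s^2 + 6s + 45 = 0.
The quadratic formula then gives s = -3 ± 6j.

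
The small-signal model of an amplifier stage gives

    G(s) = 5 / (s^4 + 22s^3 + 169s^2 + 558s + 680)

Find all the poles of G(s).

The poles are the roots of the denominator s^4 + 22s^3 + 169s^2 + 558s + 680 = 0.
Trying s = -10: the polynomial evaluates to 0, so (s + 10) is a factor.
Dividing out leaves s^3 + 12s^2 + 49s + 68 = 0.
This factors further as (s^2 + 8s + 17)(s + 4) = 0.

s = -4 ± j, -10, -4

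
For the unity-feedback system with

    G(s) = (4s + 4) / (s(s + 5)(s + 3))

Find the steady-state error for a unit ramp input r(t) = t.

e_ss = 3.750

G(s) has one pole at the origin.
This is a Type 1 system. Kv = lim_{s→0} s·G(s) = 4/15.
e_ss = 1/Kv = 1/(4/15) = 15/4 ≈ 3.750.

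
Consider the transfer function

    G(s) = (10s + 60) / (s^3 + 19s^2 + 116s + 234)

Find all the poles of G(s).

s = -5 + j, -5 - j, -9

The poles are the roots of the denominator s^3 + 19s^2 + 116s + 234 = 0.
Trying s = -9: the polynomial evaluates to 0, so (s + 9) is a factor.
Dividing out leaves s^2 + 10s + 26 = 0.
The quadratic formula then gives s = -5 ± 1j.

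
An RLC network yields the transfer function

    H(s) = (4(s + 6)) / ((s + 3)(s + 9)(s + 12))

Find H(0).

At s = 0 each factor (s + a) contributes a and each (s^2 + bs + c) contributes c.
H(0) = 4·(6) / ((3) · (9) · (12)) = 24/324 = 2/27.

H(0) = 2/27 ≈ 0.07407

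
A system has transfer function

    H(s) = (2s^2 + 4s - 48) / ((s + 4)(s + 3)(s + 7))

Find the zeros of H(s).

Set the numerator to zero: 2s^2 + 4s - 48 = 0, i.e. 2·(s^2 + 2s - 24) = 0.
Factoring: (s + 6)(s - 4) = 0.

s = -6, 4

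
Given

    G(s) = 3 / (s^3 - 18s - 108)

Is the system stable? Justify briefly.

The denominator s^3 - 18s - 108 factors as (s - 6)(s^2 + 6s + 18), giving poles at s = 6, -3 ± 3j.
Since the pole(s) at s = 6 lie in the right half-plane, the system is unstable.

unstable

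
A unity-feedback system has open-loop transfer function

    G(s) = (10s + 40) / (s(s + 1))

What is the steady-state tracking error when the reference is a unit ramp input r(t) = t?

G(s) has one pole at the origin.
This is a Type 1 system. Kv = lim_{s→0} s·G(s) = 40/1.
e_ss = 1/Kv = 1/(40) = 1/40 ≈ 0.02500.

e_ss = 0.02500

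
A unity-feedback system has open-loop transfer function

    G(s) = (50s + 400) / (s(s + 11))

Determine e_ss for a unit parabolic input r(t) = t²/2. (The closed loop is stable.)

G(s) has one pole at the origin.
This is a Type 1 system; Ka = lim_{s→0} s^2·G(s) = 0, so the steady-state error for a parabola input is infinite.

e_ss = ∞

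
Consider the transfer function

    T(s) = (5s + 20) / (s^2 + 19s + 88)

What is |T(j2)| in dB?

Substitute s = j2: numerator = 20 + j10, denominator = 84 + j38.
|T(j2)| = |20 + j10| / |84 + j38| = 22.361 / 92.195 ≈ 0.2425.
In decibels: 20·log₁₀(0.2425) ≈ -12.3 dB.

|T(j2)|_dB ≈ -12.3 dB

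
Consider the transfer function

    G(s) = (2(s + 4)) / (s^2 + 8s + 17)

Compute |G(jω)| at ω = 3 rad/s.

Substitute s = j3: numerator = 8 + j6, denominator = 8 + j24.
|G(j3)| = |8 + j6| / |8 + j24| = 10 / 25.298 ≈ 0.3953.

|G(j3)| ≈ 0.3953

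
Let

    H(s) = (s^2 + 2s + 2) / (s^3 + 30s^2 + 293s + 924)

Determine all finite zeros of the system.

s = -1 ± j

Set the numerator to zero: s^2 + 2s + 2 = 0.
Factoring: (s^2 + 2s + 2) = 0.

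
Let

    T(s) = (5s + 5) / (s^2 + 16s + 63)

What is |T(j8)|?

|T(j8)| ≈ 0.3149

Substitute s = j8: numerator = 5 + j40, denominator = -1 + j128.
|T(j8)| = |5 + j40| / |-1 + j128| = 40.311 / 128.00 ≈ 0.3149.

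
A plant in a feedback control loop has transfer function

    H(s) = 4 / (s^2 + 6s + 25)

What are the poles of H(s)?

The poles are the roots of the denominator s^2 + 6s + 25 = 0.
Using the quadratic formula: s = (-6 ± √(-64))/2 = -3 ± 4j.

s = -3 ± 4j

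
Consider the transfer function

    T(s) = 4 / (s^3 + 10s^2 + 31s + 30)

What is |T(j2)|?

|T(j2)| ≈ 0.07284

Substitute s = j2: numerator = 4, denominator = -10 + j54.
|T(j2)| = |4| / |-10 + j54| = 4 / 54.918 ≈ 0.07284.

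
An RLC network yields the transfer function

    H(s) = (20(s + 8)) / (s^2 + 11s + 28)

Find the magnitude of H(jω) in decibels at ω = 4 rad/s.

|H(j4)|_dB ≈ 11.9 dB

Substitute s = j4: numerator = 160 + j80, denominator = 12 + j44.
|H(j4)| = |160 + j80| / |12 + j44| = 178.89 / 45.607 ≈ 3.922.
In decibels: 20·log₁₀(3.922) ≈ 11.9 dB.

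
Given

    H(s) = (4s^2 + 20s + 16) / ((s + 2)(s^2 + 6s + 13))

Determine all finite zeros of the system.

s = -4, -1

Set the numerator to zero: 4s^2 + 20s + 16 = 0, i.e. 4·(s^2 + 5s + 4) = 0.
Factoring: (s + 4)(s + 1) = 0.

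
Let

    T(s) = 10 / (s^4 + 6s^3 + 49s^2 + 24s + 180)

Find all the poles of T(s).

The poles are the roots of the denominator s^4 + 6s^3 + 49s^2 + 24s + 180 = 0.
No real roots exist; factor into two real quadratics: (s^2 + 4)(s^2 + 6s + 45) = 0.
Each quadratic gives a conjugate pair via the quadratic formula.

s = ±2j, -3 ± 6j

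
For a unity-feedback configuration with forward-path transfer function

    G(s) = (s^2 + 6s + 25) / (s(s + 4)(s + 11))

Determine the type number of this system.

Type 1

The denominator has 1 factor of s at the origin (free integrator), so this is a Type 1 system.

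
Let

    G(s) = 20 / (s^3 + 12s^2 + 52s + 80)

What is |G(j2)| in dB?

|G(j2)|_dB ≈ -14.1 dB

Substitute s = j2: numerator = 20, denominator = 32 + j96.
|G(j2)| = |20| / |32 + j96| = 20 / 101.19 ≈ 0.1976.
In decibels: 20·log₁₀(0.1976) ≈ -14.1 dB.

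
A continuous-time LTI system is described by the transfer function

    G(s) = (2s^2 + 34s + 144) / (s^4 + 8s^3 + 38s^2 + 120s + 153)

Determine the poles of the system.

s = -1 ± 4j, -3, -3

The poles are the roots of the denominator s^4 + 8s^3 + 38s^2 + 120s + 153 = 0.
Trying s = -3: the polynomial evaluates to 0, so (s + 3) is a factor.
Dividing out leaves s^3 + 5s^2 + 23s + 51 = 0.
This factors further as (s^2 + 2s + 17)(s + 3) = 0.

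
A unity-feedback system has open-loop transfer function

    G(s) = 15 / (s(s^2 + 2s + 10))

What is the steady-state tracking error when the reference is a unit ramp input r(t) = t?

e_ss = 0.6667

G(s) has one pole at the origin.
This is a Type 1 system. Kv = lim_{s→0} s·G(s) = 15/10 = 3/2.
e_ss = 1/Kv = 1/(3/2) = 2/3 ≈ 0.6667.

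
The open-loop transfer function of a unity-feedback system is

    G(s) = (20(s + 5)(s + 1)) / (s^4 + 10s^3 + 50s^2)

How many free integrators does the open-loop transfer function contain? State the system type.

Type 2

The denominator has 2 factors of s at the origin (free integrators), so this is a Type 2 system.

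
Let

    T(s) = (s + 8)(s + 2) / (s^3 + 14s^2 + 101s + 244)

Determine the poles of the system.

s = -5 + 6j, -5 - 6j, -4

The poles are the roots of the denominator s^3 + 14s^2 + 101s + 244 = 0.
Trying s = -4: the polynomial evaluates to 0, so (s + 4) is a factor.
Dividing out leaves s^2 + 10s + 61 = 0.
The quadratic formula then gives s = -5 ± 6j.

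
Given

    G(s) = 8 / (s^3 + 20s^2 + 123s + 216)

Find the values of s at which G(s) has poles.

The poles are the roots of the denominator s^3 + 20s^2 + 123s + 216 = 0.
Trying s = -9: the polynomial evaluates to 0, so (s + 9) is a factor.
Dividing out leaves s^2 + 11s + 24 = 0.
Factoring the quadratic: (s + 3)(s + 8) = 0.

s = -9, -3, -8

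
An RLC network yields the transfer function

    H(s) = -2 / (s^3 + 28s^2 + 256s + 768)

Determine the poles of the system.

s = -8, -12, -8

The poles are the roots of the denominator s^3 + 28s^2 + 256s + 768 = 0.
Trying s = -8: the polynomial evaluates to 0, so (s + 8) is a factor.
Dividing out leaves s^2 + 20s + 96 = 0.
Factoring the quadratic: (s + 12)(s + 8) = 0.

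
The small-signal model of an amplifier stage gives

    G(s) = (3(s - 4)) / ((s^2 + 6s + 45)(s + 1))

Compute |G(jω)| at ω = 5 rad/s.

|G(j5)| ≈ 0.1045

Substitute s = j5: numerator = -12 + j15, denominator = -130 + j130.
|G(j5)| = |-12 + j15| / |-130 + j130| = 19.209 / 183.85 ≈ 0.1045.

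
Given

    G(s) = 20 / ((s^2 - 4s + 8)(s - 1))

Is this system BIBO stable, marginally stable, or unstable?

unstable

The poles can be read from the denominator factors: s = 2 + 2j, 2 - 2j, 1.
Since the pole(s) at s = 2 + 2j, 2 - 2j, 1 lie in the right half-plane, the system is unstable.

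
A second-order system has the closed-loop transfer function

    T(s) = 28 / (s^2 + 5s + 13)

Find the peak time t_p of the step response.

Comparing s^2 + 5s + 13 to s^2 + 2ζωₙs + ωₙ²: ωₙ = √13 ≈ 3.606 rad/s and ζ = 5/(2·√13) ≈ 0.6934.
ζωₙ = 5/2 = 2.5, so ω_d = ωₙ√(1−ζ²) = √(ωₙ² − (ζωₙ)²) = √(13 − 2.5²) = √6.75 ≈ 2.598 rad/s.
t_p = π/ω_d = π/2.598 ≈ 1.209 s.

t_p ≈ 1.209 s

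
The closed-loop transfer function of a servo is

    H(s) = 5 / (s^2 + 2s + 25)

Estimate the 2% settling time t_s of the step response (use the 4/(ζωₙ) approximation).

t_s ≈ 4 s

Comparing s^2 + 2s + 25 to s^2 + 2ζωₙs + ωₙ²: ωₙ = 5 rad/s and ζ = 2/(2·5) = 0.2.
ζωₙ = 2/2 = 1, so t_s ≈ 4/(ζωₙ) = 4/1 = 4 s.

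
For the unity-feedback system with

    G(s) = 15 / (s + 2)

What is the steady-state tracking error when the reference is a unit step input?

e_ss = 0.1176

G(s) has no poles at the origin.
This is a Type 0 system. Kp = lim_{s→0} G(s) = 15/2.
e_ss = 1/(1 + Kp) = 1/(1 + 15/2) = 2/17 ≈ 0.1176.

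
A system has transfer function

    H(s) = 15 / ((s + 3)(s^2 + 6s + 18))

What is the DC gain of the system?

H(0) = 5/18 ≈ 0.2778

Set s = 0: H(0) = (15) / (54) = 5/18.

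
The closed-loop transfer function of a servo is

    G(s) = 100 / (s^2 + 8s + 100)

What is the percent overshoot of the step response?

%OS ≈ 25.4%

Comparing s^2 + 8s + 100 to s^2 + 2ζωₙs + ωₙ²: ωₙ = 10 rad/s and ζ = 8/(2·10) = 0.4.
%OS = 100·exp(−πζ/√(1−ζ²)) = 100·exp(−π·0.4/√(1−0.4²)) ≈ 25.4%.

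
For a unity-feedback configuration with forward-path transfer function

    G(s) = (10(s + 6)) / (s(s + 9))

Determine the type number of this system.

Type 1

The denominator has 1 factor of s at the origin (free integrator), so this is a Type 1 system.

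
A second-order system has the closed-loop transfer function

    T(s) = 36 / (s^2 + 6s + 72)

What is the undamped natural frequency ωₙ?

Compare the denominator to the standard form s^2 + 2ζωₙs + ωₙ².
ωₙ² = 72, so ωₙ = √72 ≈ 8.485 rad/s.

ωₙ ≈ 8.485 rad/s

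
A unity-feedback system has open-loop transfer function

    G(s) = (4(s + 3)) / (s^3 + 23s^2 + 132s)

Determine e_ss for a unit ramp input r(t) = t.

e_ss = 11

G(s) has one pole at the origin.
This is a Type 1 system. Kv = lim_{s→0} s·G(s) = 12/132 = 1/11.
e_ss = 1/Kv = 1/(1/11) = 11.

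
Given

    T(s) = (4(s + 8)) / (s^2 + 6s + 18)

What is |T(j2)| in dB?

Substitute s = j2: numerator = 32 + j8, denominator = 14 + j12.
|T(j2)| = |32 + j8| / |14 + j12| = 32.985 / 18.439 ≈ 1.789.
In decibels: 20·log₁₀(1.789) ≈ 5.05 dB.

|T(j2)|_dB ≈ 5.05 dB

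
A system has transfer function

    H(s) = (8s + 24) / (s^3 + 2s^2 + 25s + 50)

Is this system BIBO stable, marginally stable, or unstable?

The denominator s^3 + 2s^2 + 25s + 50 factors as (s^2 + 25)(s + 2), giving poles at s = ±5j, -2.
Since the simple pole(s) at s = ±5j lie on the jω-axis with none in the right half-plane, the system is marginally stable.

marginally stable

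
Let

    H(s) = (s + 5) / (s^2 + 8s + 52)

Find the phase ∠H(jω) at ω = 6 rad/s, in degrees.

∠H(j6) ≈ -21.37°

At s = j6: numerator = 5 + j6, denominator = 16 + j48.
∠H = ∠num − ∠den = 50.194° − (71.565°) = -21.37°.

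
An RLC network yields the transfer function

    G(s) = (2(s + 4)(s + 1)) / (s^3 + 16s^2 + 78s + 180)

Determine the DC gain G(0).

Set s = 0: G(0) = (8) / (180) = 2/45.

G(0) = 2/45 ≈ 0.04444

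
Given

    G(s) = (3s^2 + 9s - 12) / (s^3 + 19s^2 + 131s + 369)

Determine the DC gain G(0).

Set s = 0: G(0) = (-12) / (369) = -4/123.

G(0) = -4/123 ≈ -0.03252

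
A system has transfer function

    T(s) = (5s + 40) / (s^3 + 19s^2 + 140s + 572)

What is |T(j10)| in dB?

|T(j10)|_dB ≈ -26.7 dB

Substitute s = j10: numerator = 40 + j50, denominator = -1328 + j400.
|T(j10)| = |40 + j50| / |-1328 + j400| = 64.031 / 1386.9 ≈ 0.04617.
In decibels: 20·log₁₀(0.04617) ≈ -26.7 dB.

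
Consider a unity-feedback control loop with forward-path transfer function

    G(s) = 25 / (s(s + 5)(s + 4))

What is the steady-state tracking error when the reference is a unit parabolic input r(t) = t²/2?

G(s) has one pole at the origin.
This is a Type 1 system; Ka = lim_{s→0} s^2·G(s) = 0, so the steady-state error for a parabola input is infinite.

e_ss = ∞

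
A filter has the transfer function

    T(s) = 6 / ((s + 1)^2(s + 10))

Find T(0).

Set s = 0: T(0) = (6) / (10) = 3/5.

T(0) = 3/5 ≈ 0.6000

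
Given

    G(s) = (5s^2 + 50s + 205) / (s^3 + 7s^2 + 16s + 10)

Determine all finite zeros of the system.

Set the numerator to zero: 5s^2 + 50s + 205 = 0, i.e. 5·(s^2 + 10s + 41) = 0.
Factoring: (s^2 + 10s + 41) = 0.

s = -5 ± 4j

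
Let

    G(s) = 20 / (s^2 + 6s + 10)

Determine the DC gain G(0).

Set s = 0: G(0) = (20) / (10) = 2.

G(0) = 2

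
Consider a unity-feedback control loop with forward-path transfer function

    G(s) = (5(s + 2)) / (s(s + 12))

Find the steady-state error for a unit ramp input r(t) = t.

e_ss = 1.200

G(s) has one pole at the origin.
This is a Type 1 system. Kv = lim_{s→0} s·G(s) = 10/12 = 5/6.
e_ss = 1/Kv = 1/(5/6) = 6/5 ≈ 1.200.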